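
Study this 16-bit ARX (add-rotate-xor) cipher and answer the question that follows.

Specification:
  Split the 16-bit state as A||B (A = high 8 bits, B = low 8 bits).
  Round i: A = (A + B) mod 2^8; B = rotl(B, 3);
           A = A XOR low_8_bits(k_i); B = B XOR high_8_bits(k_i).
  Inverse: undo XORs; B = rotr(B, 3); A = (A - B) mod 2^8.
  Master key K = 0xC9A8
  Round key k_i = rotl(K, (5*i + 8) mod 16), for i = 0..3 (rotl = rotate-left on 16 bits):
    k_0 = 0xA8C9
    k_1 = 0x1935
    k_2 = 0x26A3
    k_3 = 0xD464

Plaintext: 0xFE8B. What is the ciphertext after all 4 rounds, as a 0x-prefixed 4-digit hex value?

0x8B4A

s_0 = plaintext = 0xFE8B
s_1 = Round(s_0, k_0) = 0x40F4
s_2 = Round(s_1, k_1) = 0x01BE
s_3 = Round(s_2, k_2) = 0x1CD3
s_4 = Round(s_3, k_3) = 0x8B4A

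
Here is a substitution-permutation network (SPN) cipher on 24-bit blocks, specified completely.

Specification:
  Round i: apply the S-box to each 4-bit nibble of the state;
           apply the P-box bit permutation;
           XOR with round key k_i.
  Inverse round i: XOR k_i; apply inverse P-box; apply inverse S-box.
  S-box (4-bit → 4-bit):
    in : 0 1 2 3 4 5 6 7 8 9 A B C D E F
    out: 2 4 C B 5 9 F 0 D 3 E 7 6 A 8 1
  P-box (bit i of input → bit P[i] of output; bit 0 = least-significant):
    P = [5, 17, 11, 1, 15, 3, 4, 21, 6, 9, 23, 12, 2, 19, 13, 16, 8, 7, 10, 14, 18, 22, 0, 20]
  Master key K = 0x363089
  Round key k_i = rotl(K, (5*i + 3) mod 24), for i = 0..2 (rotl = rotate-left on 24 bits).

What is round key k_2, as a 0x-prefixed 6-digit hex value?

K = 0x363089
k_0 = rotl(K, (5*0+3) mod 24) = rotl(K, 3) = 0xB18449
k_1 = rotl(K, (5*1+3) mod 24) = rotl(K, 8) = 0x308936
k_2 = rotl(K, (5*2+3) mod 24) = rotl(K, 13) = 0x1126C6

0x1126C6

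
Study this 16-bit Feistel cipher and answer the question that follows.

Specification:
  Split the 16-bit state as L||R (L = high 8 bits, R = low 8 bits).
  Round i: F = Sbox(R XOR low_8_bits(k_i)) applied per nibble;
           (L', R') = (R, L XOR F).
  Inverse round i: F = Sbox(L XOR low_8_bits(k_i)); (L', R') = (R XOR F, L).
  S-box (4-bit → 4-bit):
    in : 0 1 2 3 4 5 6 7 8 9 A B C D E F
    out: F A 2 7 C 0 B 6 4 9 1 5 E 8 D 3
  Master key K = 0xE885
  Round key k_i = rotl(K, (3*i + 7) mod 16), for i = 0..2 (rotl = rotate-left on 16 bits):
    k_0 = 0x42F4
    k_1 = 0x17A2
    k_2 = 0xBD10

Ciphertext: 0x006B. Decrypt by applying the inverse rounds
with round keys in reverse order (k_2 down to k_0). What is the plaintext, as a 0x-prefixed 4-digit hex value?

s_0 = ciphertext = 0x006B
s_1 = InvRound(s_0, k_2) = 0xC400
s_2 = InvRound(s_1, k_1) = 0xBBC4
s_3 = InvRound(s_2, k_0) = 0x07BB

0x07BB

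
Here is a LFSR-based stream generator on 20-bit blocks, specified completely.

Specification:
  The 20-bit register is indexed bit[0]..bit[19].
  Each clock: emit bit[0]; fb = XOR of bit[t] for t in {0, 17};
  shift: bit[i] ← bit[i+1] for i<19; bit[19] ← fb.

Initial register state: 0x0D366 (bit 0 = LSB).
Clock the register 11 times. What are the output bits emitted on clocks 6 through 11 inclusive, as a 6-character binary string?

reg_0 = 0x0D366
clock 1: out=0, reg = 0x069B3
clock 2: out=1, reg = 0x834D9
clock 3: out=1, reg = 0xC1A6C
clock 4: out=0, reg = 0x60D36
clock 5: out=0, reg = 0xB069B
clock 6: out=1, reg = 0x5834D
clock 7: out=1, reg = 0xAC1A6
clock 8: out=0, reg = 0xD60D3
clock 9: out=1, reg = 0xEB069
clock 10: out=1, reg = 0x75834
clock 11: out=0, reg = 0xBAC1A

110110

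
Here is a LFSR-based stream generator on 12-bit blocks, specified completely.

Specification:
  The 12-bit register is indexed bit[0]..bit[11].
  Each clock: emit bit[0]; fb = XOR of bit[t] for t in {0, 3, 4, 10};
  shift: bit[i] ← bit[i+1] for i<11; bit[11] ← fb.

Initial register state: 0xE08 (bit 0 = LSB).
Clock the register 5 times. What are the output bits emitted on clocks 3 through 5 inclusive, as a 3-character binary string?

reg_0 = 0xE08
clock 1: out=0, reg = 0x704
clock 2: out=0, reg = 0xB82
clock 3: out=0, reg = 0x5C1
clock 4: out=1, reg = 0x2E0
clock 5: out=0, reg = 0x170

010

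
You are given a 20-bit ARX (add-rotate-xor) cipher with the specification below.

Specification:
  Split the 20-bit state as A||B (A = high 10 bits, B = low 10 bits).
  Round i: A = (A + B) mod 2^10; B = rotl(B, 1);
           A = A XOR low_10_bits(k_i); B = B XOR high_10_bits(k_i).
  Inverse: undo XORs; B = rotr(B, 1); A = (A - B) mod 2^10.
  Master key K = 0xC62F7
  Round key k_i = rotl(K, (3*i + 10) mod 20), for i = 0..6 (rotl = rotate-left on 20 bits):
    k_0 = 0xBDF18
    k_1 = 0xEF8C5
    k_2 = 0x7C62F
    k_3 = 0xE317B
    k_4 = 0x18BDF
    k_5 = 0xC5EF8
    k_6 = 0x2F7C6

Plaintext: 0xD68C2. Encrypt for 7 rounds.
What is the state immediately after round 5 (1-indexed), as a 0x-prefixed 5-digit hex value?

s_0 = plaintext = 0xD68C2
s_1 = Round(s_0, k_0) = 0xC1373
s_2 = Round(s_1, k_1) = 0xAC959
s_3 = Round(s_2, k_2) = 0x89343
s_4 = Round(s_3, k_3) = 0x0710B
s_5 = Round(s_4, k_4) = 0xBE274
s_6 = Round(s_5, k_5) = 0xE53FE
s_7 = Round(s_6, k_6) = 0x15340

0xBE274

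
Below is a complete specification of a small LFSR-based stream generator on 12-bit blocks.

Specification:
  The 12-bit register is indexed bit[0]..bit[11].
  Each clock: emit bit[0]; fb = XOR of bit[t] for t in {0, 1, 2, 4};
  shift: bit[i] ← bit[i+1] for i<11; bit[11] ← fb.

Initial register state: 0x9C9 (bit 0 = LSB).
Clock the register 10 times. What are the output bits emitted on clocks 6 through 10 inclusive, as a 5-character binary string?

reg_0 = 0x9C9
clock 1: out=1, reg = 0xCE4
clock 2: out=0, reg = 0xE72
clock 3: out=0, reg = 0x739
clock 4: out=1, reg = 0x39C
clock 5: out=0, reg = 0x1CE
clock 6: out=0, reg = 0x0E7
clock 7: out=1, reg = 0x873
clock 8: out=1, reg = 0xC39
clock 9: out=1, reg = 0x61C
clock 10: out=0, reg = 0x30E

01110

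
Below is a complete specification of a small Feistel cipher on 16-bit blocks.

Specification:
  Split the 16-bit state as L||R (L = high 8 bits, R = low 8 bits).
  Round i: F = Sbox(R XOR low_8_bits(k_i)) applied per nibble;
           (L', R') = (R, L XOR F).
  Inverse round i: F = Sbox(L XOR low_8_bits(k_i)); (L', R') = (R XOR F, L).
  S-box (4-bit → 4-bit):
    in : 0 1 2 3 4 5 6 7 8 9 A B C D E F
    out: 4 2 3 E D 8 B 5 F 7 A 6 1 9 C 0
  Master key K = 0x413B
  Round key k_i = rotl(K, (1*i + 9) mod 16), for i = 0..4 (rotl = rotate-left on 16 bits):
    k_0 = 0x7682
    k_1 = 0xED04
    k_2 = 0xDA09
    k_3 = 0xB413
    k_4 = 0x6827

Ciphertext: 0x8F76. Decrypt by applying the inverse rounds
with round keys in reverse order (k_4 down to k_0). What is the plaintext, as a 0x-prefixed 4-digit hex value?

0xC334

s_0 = ciphertext = 0x8F76
s_1 = InvRound(s_0, k_4) = 0xD98F
s_2 = InvRound(s_1, k_3) = 0x95D9
s_3 = InvRound(s_2, k_2) = 0xA895
s_4 = InvRound(s_3, k_1) = 0x34A8
s_5 = InvRound(s_4, k_0) = 0xC334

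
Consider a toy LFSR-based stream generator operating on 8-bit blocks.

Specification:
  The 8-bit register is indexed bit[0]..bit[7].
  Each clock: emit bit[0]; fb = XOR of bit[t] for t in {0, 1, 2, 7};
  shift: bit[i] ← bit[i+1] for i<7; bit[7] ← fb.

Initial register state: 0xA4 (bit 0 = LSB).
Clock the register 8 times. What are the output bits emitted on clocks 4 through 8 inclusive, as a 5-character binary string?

reg_0 = 0xA4
clock 1: out=0, reg = 0x52
clock 2: out=0, reg = 0xA9
clock 3: out=1, reg = 0x54
clock 4: out=0, reg = 0xAA
clock 5: out=0, reg = 0x55
clock 6: out=1, reg = 0x2A
clock 7: out=0, reg = 0x95
clock 8: out=1, reg = 0xCA

00101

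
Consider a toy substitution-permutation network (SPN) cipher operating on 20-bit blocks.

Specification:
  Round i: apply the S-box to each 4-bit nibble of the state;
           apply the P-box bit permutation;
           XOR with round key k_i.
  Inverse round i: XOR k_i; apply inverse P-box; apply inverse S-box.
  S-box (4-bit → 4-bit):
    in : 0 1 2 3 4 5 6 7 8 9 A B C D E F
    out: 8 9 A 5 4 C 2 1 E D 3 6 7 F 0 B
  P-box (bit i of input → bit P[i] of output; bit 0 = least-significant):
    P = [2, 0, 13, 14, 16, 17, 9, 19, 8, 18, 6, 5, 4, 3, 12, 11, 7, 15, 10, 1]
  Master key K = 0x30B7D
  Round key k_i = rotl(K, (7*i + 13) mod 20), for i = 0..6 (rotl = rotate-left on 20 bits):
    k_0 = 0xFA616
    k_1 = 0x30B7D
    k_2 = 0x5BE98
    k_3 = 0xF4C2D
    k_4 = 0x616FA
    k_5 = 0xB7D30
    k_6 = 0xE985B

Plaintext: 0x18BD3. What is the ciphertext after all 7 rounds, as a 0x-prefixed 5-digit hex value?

0x64A28

s_0 = plaintext = 0x18BD3
s_1 = Round(s_0, k_0) = 0x09CD8
s_2 = Round(s_1, k_1) = 0xC702E
s_3 = Round(s_2, k_2) = 0xF3A28
s_4 = Round(s_3, k_3) = 0x1BDBE
s_5 = Round(s_4, k_4) = 0x00510
s_6 = Round(s_5, k_5) = 0x23552
s_7 = Round(s_6, k_6) = 0x64A28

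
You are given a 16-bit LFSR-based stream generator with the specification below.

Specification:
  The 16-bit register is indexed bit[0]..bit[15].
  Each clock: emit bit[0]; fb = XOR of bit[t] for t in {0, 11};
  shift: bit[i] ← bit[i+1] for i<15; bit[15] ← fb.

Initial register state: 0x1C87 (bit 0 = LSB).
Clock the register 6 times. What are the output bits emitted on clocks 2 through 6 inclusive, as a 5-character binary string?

11000

reg_0 = 0x1C87
clock 1: out=1, reg = 0x0E43
clock 2: out=1, reg = 0x0721
clock 3: out=1, reg = 0x8390
clock 4: out=0, reg = 0x41C8
clock 5: out=0, reg = 0x20E4
clock 6: out=0, reg = 0x1072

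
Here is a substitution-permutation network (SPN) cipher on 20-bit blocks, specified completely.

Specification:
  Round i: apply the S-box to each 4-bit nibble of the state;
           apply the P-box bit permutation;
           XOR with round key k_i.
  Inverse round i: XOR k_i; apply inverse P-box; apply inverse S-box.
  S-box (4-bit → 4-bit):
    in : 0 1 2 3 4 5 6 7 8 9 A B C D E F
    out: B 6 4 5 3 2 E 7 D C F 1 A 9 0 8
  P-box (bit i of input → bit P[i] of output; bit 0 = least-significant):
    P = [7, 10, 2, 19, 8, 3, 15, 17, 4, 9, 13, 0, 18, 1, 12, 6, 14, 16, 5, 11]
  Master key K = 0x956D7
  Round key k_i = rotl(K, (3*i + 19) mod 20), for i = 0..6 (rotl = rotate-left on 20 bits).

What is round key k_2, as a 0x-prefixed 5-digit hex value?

0xADAF2

K = 0x956D7
k_0 = rotl(K, (3*0+19) mod 20) = rotl(K, 19) = 0xCAB6B
k_1 = rotl(K, (3*1+19) mod 20) = rotl(K, 2) = 0x55B5E
k_2 = rotl(K, (3*2+19) mod 20) = rotl(K, 5) = 0xADAF2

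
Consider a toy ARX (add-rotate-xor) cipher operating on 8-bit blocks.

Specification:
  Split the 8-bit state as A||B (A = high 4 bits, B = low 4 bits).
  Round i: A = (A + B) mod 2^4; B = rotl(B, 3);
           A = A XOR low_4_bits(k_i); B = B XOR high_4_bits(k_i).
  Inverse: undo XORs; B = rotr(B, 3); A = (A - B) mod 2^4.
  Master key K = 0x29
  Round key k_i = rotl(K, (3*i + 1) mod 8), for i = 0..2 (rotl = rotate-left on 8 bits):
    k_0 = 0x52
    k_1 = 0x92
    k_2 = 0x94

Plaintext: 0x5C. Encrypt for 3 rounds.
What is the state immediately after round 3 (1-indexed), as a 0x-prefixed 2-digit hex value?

0x09

s_0 = plaintext = 0x5C
s_1 = Round(s_0, k_0) = 0x33
s_2 = Round(s_1, k_1) = 0x40
s_3 = Round(s_2, k_2) = 0x09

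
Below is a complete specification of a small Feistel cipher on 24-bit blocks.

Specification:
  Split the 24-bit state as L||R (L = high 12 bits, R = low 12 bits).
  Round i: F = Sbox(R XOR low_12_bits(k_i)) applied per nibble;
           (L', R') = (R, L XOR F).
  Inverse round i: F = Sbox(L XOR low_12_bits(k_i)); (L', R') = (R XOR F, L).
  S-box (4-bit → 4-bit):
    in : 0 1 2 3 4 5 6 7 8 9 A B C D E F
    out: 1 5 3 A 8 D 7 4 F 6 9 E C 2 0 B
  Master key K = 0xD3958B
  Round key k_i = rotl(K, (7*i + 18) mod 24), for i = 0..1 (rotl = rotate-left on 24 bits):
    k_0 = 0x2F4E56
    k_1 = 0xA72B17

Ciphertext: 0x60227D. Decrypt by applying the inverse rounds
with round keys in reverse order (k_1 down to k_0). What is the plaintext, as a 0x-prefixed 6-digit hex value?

s_0 = ciphertext = 0x60227D
s_1 = InvRound(s_0, k_1) = 0x020602
s_2 = InvRound(s_1, k_0) = 0x645020

0x645020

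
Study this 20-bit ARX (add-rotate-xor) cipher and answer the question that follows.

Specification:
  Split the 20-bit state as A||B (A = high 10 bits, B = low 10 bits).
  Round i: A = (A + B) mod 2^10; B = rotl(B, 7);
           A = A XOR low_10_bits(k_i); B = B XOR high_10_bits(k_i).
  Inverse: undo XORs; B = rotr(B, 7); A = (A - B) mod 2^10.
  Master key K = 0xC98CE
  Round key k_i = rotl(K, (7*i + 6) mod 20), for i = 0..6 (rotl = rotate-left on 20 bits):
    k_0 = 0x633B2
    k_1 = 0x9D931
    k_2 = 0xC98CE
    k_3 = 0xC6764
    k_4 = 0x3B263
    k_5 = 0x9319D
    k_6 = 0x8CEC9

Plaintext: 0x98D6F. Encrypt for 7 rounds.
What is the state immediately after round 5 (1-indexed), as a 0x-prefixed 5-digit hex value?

s_0 = plaintext = 0x98D6F
s_1 = Round(s_0, k_0) = 0x18221
s_2 = Round(s_1, k_1) = 0xEC2B2
s_3 = Round(s_2, k_2) = 0xAB270
s_4 = Round(s_3, k_3) = 0x9E357
s_5 = Round(s_4, k_4) = 0xEB306
s_6 = Round(s_5, k_5) = 0xCBD2C
s_7 = Round(s_6, k_6) = 0xA4816

0xEB306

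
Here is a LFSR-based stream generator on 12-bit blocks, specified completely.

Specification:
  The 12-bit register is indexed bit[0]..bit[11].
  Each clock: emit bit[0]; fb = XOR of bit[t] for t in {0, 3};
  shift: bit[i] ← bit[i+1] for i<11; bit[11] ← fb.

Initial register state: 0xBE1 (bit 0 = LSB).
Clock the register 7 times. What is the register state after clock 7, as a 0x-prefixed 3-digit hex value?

reg_0 = 0xBE1
clock 1: out=1, reg = 0xDF0
clock 2: out=0, reg = 0x6F8
clock 3: out=0, reg = 0xB7C
clock 4: out=0, reg = 0xDBE
clock 5: out=0, reg = 0xEDF
clock 6: out=1, reg = 0x76F
clock 7: out=1, reg = 0x3B7

0x3B7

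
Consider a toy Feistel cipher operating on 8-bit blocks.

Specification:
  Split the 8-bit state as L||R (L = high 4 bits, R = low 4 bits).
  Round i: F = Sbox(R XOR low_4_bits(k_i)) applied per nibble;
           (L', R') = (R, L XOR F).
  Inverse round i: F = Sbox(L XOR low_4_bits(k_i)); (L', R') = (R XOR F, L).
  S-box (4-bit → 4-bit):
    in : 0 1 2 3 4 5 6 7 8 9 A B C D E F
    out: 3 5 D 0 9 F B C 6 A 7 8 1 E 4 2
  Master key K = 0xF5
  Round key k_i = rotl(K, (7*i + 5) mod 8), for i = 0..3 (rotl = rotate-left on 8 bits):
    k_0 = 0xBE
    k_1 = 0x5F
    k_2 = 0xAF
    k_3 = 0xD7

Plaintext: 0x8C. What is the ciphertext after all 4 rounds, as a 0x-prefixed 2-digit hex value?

s_0 = plaintext = 0x8C
s_1 = Round(s_0, k_0) = 0xC5
s_2 = Round(s_1, k_1) = 0x5B
s_3 = Round(s_2, k_2) = 0xBC
s_4 = Round(s_3, k_3) = 0xC3

0xC3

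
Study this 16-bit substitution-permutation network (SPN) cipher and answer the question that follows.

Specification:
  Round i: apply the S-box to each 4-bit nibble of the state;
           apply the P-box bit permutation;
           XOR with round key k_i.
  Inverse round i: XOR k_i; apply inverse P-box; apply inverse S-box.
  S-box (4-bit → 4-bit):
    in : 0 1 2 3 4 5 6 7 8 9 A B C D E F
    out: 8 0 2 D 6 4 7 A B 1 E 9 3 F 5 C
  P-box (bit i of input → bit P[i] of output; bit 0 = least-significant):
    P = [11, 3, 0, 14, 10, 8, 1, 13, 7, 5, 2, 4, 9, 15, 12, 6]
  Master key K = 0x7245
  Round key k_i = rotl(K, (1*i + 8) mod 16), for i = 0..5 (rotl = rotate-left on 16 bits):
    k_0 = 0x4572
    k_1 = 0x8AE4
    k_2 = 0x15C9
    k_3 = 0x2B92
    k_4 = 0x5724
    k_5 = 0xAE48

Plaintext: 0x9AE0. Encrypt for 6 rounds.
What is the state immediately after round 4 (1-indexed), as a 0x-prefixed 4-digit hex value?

0x7342

s_0 = plaintext = 0x9AE0
s_1 = Round(s_0, k_0) = 0x0344
s_2 = Round(s_1, k_1) = 0x8B3B
s_3 = Round(s_2, k_2) = 0xFB1B
s_4 = Round(s_3, k_3) = 0x7342
s_5 = Round(s_4, k_4) = 0xD6FA
s_6 = Round(s_5, k_5) = 0x5CA7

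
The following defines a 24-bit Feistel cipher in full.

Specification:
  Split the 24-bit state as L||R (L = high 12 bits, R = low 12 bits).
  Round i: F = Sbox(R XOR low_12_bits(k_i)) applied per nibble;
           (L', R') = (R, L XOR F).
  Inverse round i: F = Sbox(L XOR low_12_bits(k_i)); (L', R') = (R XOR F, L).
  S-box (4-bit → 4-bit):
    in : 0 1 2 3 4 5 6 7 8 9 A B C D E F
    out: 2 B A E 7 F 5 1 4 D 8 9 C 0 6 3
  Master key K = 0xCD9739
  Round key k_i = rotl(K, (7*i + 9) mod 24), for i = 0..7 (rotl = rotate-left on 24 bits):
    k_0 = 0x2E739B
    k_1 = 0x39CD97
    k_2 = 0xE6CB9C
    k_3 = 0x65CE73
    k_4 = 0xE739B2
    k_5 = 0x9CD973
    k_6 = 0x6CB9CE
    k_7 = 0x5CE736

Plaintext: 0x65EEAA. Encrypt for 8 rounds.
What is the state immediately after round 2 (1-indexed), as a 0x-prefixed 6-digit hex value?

s_0 = plaintext = 0x65EEAA
s_1 = Round(s_0, k_0) = 0xEAA6B5
s_2 = Round(s_1, k_1) = 0x6B5700
s_3 = Round(s_2, k_2) = 0x700A69
s_4 = Round(s_3, k_3) = 0xA690B8
s_5 = Round(s_4, k_4) = 0x0B8741
s_6 = Round(s_5, k_5) = 0x741652
s_7 = Round(s_6, k_6) = 0x65249D
s_8 = Round(s_7, k_7) = 0x49D8DB

0x6B5700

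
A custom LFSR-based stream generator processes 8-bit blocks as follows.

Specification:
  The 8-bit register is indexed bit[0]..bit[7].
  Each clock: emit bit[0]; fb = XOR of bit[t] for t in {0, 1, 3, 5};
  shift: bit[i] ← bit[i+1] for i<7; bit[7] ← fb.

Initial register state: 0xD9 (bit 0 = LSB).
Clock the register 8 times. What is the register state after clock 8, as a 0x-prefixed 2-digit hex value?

reg_0 = 0xD9
clock 1: out=1, reg = 0x6C
clock 2: out=0, reg = 0x36
clock 3: out=0, reg = 0x1B
clock 4: out=1, reg = 0x8D
clock 5: out=1, reg = 0x46
clock 6: out=0, reg = 0xA3
clock 7: out=1, reg = 0xD1
clock 8: out=1, reg = 0xE8

0xE8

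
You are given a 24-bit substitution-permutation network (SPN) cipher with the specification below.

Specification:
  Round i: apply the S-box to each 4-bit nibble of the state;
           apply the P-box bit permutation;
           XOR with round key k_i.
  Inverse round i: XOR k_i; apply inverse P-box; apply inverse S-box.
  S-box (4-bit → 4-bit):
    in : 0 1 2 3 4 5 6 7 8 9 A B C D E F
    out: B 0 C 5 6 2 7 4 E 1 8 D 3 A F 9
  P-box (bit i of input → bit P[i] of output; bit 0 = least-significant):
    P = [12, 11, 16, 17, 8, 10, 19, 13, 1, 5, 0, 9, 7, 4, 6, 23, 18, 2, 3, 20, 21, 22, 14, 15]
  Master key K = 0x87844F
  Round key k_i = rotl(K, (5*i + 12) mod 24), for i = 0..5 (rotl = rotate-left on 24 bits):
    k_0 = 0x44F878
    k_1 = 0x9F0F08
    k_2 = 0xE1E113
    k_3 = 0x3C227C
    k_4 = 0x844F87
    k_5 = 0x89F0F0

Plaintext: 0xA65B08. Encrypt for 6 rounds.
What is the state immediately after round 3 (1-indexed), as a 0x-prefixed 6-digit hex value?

s_0 = plaintext = 0xA65B08
s_1 = Round(s_0, k_0) = 0x435767
s_2 = Round(s_1, k_1) = 0xD24A11
s_3 = Round(s_2, k_2) = 0xB1634B
s_4 = Round(s_3, k_3) = 0x17F6AF
s_5 = Round(s_4, k_4) = 0x067F2C
s_6 = Round(s_5, k_5) = 0xE54ABE

0xB1634B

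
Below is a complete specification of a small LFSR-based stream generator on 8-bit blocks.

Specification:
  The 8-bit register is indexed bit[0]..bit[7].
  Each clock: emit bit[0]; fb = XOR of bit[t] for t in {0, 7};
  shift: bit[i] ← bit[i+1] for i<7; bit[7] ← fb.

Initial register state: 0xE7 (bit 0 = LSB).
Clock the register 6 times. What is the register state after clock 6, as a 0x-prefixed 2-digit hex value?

0x8B

reg_0 = 0xE7
clock 1: out=1, reg = 0x73
clock 2: out=1, reg = 0xB9
clock 3: out=1, reg = 0x5C
clock 4: out=0, reg = 0x2E
clock 5: out=0, reg = 0x17
clock 6: out=1, reg = 0x8B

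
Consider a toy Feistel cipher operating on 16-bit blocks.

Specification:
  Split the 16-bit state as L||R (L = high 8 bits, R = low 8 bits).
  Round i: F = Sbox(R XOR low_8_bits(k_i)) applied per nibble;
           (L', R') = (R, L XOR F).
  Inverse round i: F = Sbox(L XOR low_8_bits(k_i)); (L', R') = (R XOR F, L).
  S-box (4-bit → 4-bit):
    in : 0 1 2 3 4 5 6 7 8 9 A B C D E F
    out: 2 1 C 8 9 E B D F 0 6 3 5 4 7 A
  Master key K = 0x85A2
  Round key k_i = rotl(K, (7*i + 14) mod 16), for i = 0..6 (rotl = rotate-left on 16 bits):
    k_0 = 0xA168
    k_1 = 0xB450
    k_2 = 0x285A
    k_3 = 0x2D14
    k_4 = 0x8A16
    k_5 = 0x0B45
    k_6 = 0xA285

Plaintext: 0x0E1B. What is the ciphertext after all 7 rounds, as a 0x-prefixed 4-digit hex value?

s_0 = plaintext = 0x0E1B
s_1 = Round(s_0, k_0) = 0x1BD6
s_2 = Round(s_1, k_1) = 0xD6E0
s_3 = Round(s_2, k_2) = 0xE0E0
s_4 = Round(s_3, k_3) = 0xE049
s_5 = Round(s_4, k_4) = 0x490A
s_6 = Round(s_5, k_5) = 0x0AD3
s_7 = Round(s_6, k_6) = 0xD3E1

0xD3E1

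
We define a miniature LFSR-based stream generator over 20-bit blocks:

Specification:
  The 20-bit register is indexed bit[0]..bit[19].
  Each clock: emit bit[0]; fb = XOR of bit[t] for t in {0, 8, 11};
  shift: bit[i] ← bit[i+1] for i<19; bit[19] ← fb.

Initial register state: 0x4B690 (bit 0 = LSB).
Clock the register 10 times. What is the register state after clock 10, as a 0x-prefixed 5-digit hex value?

0xAC12D

reg_0 = 0x4B690
clock 1: out=0, reg = 0x25B48
clock 2: out=0, reg = 0x12DA4
clock 3: out=0, reg = 0x096D2
clock 4: out=0, reg = 0x04B69
clock 5: out=1, reg = 0x825B4
clock 6: out=0, reg = 0xC12DA
clock 7: out=0, reg = 0x6096D
clock 8: out=1, reg = 0xB04B6
clock 9: out=0, reg = 0x5825B
clock 10: out=1, reg = 0xAC12D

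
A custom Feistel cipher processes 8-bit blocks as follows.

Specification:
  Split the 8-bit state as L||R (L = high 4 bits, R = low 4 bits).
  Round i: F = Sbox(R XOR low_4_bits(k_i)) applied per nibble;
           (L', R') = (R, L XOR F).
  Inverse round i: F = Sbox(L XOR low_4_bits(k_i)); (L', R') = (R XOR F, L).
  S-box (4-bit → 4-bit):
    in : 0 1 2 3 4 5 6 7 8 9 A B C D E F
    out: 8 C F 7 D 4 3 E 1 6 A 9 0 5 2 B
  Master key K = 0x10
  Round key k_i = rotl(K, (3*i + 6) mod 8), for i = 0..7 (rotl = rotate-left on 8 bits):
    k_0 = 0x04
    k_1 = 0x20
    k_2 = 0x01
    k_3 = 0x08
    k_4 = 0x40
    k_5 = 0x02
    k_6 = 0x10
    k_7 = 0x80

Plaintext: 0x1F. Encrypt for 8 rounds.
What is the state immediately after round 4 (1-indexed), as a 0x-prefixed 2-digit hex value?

0x37

s_0 = plaintext = 0x1F
s_1 = Round(s_0, k_0) = 0xF8
s_2 = Round(s_1, k_1) = 0x8E
s_3 = Round(s_2, k_2) = 0xE3
s_4 = Round(s_3, k_3) = 0x37
s_5 = Round(s_4, k_4) = 0x7D
s_6 = Round(s_5, k_5) = 0xDC
s_7 = Round(s_6, k_6) = 0xCD
s_8 = Round(s_7, k_7) = 0xD9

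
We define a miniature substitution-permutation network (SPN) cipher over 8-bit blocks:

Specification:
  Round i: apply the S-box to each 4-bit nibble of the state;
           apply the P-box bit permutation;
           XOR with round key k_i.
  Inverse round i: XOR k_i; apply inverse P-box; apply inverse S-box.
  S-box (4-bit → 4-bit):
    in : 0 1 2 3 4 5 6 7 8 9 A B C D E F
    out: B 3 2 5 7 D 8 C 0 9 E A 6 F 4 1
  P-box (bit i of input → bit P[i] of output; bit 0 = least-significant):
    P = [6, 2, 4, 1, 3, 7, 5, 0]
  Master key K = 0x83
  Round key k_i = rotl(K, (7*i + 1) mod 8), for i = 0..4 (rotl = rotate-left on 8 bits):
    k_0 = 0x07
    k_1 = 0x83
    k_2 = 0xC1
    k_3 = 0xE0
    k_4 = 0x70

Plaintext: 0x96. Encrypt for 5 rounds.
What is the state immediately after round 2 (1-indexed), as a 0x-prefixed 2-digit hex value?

0x1E

s_0 = plaintext = 0x96
s_1 = Round(s_0, k_0) = 0x0C
s_2 = Round(s_1, k_1) = 0x1E
s_3 = Round(s_2, k_2) = 0x59
s_4 = Round(s_3, k_3) = 0x8B
s_5 = Round(s_4, k_4) = 0x76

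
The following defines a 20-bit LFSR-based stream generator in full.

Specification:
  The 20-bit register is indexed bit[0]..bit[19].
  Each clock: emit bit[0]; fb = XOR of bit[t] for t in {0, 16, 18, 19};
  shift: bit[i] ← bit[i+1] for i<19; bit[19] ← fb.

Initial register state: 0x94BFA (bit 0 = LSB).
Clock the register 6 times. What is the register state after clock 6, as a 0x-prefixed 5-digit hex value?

reg_0 = 0x94BFA
clock 1: out=0, reg = 0x4A5FD
clock 2: out=1, reg = 0x252FE
clock 3: out=0, reg = 0x1297F
clock 4: out=1, reg = 0x094BF
clock 5: out=1, reg = 0x84A5F
clock 6: out=1, reg = 0x4252F

0x4252F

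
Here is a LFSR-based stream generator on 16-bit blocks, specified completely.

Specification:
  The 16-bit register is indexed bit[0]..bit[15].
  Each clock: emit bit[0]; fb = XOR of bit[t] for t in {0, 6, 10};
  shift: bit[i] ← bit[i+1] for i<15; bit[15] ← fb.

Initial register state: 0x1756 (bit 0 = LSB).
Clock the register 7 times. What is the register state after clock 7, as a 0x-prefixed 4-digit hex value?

reg_0 = 0x1756
clock 1: out=0, reg = 0x0BAB
clock 2: out=1, reg = 0x85D5
clock 3: out=1, reg = 0xC2EA
clock 4: out=0, reg = 0xE175
clock 5: out=1, reg = 0x70BA
clock 6: out=0, reg = 0x385D
clock 7: out=1, reg = 0x1C2E

0x1C2E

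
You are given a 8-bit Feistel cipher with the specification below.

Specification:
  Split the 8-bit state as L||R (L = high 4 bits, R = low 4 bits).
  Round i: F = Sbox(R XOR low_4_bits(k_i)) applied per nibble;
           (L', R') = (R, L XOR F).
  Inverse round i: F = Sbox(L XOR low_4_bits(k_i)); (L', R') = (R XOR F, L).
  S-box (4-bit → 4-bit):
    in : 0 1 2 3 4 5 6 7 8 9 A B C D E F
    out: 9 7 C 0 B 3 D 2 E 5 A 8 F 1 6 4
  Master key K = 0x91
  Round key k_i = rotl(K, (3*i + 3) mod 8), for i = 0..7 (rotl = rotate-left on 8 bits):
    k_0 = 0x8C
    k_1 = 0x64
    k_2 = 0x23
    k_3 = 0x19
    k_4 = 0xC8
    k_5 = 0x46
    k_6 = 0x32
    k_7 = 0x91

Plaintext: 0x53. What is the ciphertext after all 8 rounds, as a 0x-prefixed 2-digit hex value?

0x1D

s_0 = plaintext = 0x53
s_1 = Round(s_0, k_0) = 0x31
s_2 = Round(s_1, k_1) = 0x10
s_3 = Round(s_2, k_2) = 0x01
s_4 = Round(s_3, k_3) = 0x1E
s_5 = Round(s_4, k_4) = 0xEC
s_6 = Round(s_5, k_5) = 0xC4
s_7 = Round(s_6, k_6) = 0x41
s_8 = Round(s_7, k_7) = 0x1D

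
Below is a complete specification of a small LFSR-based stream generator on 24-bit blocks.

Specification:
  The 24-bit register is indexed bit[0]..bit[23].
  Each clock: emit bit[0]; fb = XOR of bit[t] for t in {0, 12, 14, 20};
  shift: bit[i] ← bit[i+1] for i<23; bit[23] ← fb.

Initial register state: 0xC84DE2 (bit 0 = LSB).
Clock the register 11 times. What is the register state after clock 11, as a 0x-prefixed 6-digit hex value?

0x3F7909

reg_0 = 0xC84DE2
clock 1: out=0, reg = 0xE426F1
clock 2: out=1, reg = 0xF21378
clock 3: out=0, reg = 0x7909BC
clock 4: out=0, reg = 0xBC84DE
clock 5: out=0, reg = 0xDE426F
clock 6: out=1, reg = 0xEF2137
clock 7: out=1, reg = 0xF7909B
clock 8: out=1, reg = 0xFBC84D
clock 9: out=1, reg = 0xFDE426
clock 10: out=0, reg = 0x7EF213
clock 11: out=1, reg = 0x3F7909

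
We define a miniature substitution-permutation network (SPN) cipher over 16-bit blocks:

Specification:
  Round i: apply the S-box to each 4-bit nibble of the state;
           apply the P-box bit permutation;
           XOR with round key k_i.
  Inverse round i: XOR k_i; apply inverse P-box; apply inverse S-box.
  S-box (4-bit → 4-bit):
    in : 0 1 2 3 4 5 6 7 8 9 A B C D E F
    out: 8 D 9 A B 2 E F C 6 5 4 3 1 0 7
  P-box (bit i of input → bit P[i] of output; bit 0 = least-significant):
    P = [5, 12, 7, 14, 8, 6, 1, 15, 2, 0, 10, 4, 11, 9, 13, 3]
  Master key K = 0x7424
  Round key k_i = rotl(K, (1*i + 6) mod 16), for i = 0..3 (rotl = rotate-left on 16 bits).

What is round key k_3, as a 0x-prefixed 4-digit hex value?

K = 0x7424
k_0 = rotl(K, (1*0+6) mod 16) = rotl(K, 6) = 0x091D
k_1 = rotl(K, (1*1+6) mod 16) = rotl(K, 7) = 0x123A
k_2 = rotl(K, (1*2+6) mod 16) = rotl(K, 8) = 0x2474
k_3 = rotl(K, (1*3+6) mod 16) = rotl(K, 9) = 0x48E8

0x48E8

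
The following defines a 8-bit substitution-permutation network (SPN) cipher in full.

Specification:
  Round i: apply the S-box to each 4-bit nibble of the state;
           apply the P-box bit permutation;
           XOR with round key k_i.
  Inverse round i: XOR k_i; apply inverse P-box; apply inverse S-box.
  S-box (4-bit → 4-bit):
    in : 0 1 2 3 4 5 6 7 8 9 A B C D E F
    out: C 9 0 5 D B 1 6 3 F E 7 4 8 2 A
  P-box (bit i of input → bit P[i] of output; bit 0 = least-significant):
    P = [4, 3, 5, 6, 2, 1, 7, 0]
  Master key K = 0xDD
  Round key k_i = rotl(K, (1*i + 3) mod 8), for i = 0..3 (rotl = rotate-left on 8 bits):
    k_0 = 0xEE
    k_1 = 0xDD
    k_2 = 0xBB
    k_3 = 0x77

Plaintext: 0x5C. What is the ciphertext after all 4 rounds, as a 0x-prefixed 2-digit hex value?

0x45

s_0 = plaintext = 0x5C
s_1 = Round(s_0, k_0) = 0xC9
s_2 = Round(s_1, k_1) = 0x25
s_3 = Round(s_2, k_2) = 0xE3
s_4 = Round(s_3, k_3) = 0x45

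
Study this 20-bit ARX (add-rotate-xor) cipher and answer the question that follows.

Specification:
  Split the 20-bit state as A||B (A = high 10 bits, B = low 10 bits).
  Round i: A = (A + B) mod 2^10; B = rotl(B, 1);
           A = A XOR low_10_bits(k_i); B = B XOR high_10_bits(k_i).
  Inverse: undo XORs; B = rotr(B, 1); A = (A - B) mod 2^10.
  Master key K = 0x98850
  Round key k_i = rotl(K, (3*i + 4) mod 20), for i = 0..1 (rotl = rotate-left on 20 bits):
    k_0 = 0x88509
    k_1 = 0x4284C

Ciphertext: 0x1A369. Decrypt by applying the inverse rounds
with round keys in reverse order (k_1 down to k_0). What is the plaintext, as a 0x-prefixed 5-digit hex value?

0x5C888

s_0 = ciphertext = 0x1A369
s_1 = InvRound(s_0, k_1) = 0x3CF31
s_2 = InvRound(s_1, k_0) = 0x5C888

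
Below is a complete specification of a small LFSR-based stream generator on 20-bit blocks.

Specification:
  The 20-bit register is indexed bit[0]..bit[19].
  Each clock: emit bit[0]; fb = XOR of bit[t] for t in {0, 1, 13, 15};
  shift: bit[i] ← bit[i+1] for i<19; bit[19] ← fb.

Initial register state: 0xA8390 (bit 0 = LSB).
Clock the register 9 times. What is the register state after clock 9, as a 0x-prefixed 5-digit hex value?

0xDCD41

reg_0 = 0xA8390
clock 1: out=0, reg = 0xD41C8
clock 2: out=0, reg = 0x6A0E4
clock 3: out=0, reg = 0x35072
clock 4: out=0, reg = 0x9A839
clock 5: out=1, reg = 0xCD41C
clock 6: out=0, reg = 0xE6A0E
clock 7: out=0, reg = 0x73507
clock 8: out=1, reg = 0xB9A83
clock 9: out=1, reg = 0xDCD41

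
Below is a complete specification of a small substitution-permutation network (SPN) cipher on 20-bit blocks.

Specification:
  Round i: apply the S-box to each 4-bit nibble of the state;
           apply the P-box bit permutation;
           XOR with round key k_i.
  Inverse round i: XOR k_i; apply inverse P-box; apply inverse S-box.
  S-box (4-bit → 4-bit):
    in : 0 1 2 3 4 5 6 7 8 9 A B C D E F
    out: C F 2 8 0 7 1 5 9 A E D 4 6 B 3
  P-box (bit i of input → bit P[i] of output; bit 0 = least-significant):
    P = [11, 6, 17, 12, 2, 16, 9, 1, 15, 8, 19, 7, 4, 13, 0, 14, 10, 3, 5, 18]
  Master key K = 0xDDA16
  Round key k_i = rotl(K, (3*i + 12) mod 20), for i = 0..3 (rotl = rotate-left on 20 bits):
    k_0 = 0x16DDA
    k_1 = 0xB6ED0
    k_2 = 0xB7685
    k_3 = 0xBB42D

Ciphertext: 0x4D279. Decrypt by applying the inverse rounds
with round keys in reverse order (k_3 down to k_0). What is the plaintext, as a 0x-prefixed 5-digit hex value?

s_0 = ciphertext = 0x4D279
s_1 = InvRound(s_0, k_3) = 0x8EC5D
s_2 = InvRound(s_1, k_2) = 0x268D1
s_3 = InvRound(s_2, k_1) = 0x6CCD4
s_4 = InvRound(s_3, k_0) = 0x92FEC

0x92FEC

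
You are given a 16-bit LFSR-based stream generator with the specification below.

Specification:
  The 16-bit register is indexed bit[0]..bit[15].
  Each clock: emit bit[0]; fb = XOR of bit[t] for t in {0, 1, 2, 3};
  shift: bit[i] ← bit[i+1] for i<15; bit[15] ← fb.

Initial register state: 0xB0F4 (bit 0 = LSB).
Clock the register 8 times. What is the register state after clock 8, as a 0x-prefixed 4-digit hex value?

0xADB0

reg_0 = 0xB0F4
clock 1: out=0, reg = 0xD87A
clock 2: out=0, reg = 0x6C3D
clock 3: out=1, reg = 0xB61E
clock 4: out=0, reg = 0xDB0F
clock 5: out=1, reg = 0x6D87
clock 6: out=1, reg = 0xB6C3
clock 7: out=1, reg = 0x5B61
clock 8: out=1, reg = 0xADB0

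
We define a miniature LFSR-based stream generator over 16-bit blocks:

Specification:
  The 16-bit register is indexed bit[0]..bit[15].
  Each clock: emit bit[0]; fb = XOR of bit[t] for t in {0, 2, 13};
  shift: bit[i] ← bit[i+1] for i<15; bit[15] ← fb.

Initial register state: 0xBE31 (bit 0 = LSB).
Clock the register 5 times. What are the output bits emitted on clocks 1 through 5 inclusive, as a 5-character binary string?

reg_0 = 0xBE31
clock 1: out=1, reg = 0x5F18
clock 2: out=0, reg = 0x2F8C
clock 3: out=0, reg = 0x17C6
clock 4: out=0, reg = 0x8BE3
clock 5: out=1, reg = 0xC5F1

10001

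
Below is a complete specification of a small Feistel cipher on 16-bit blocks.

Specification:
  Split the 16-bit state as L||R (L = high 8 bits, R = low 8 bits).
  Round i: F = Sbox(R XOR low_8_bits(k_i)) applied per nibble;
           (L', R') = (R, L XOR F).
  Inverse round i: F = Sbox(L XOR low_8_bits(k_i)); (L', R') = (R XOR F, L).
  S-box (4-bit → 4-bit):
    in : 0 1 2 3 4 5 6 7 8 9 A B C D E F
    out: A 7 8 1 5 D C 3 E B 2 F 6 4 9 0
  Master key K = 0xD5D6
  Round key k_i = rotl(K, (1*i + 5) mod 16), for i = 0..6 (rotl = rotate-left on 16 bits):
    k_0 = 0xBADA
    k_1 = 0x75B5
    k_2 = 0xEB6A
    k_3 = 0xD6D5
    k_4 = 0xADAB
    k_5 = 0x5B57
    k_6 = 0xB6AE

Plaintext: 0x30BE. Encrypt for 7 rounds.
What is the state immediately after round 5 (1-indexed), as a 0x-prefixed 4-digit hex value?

s_0 = plaintext = 0x30BE
s_1 = Round(s_0, k_0) = 0xBEF5
s_2 = Round(s_1, k_1) = 0xF5E4
s_3 = Round(s_2, k_2) = 0xE41C
s_4 = Round(s_3, k_3) = 0x1C8F
s_5 = Round(s_4, k_4) = 0x8F99
s_6 = Round(s_5, k_5) = 0x99E6
s_7 = Round(s_6, k_6) = 0xE6C7

0x8F99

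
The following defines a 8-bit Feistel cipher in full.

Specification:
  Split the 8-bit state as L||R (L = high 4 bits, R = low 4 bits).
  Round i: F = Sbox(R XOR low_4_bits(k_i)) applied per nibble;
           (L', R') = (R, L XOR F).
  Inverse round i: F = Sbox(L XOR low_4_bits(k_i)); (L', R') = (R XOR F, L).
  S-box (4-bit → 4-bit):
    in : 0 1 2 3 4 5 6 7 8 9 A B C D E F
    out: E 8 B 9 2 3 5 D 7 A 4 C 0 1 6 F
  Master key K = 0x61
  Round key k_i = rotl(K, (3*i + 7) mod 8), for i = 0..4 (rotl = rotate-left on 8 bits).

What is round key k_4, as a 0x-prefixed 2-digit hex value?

0x0B

K = 0x61
k_0 = rotl(K, (3*0+7) mod 8) = rotl(K, 7) = 0xB0
k_1 = rotl(K, (3*1+7) mod 8) = rotl(K, 2) = 0x85
k_2 = rotl(K, (3*2+7) mod 8) = rotl(K, 5) = 0x2C
k_3 = rotl(K, (3*3+7) mod 8) = rotl(K, 0) = 0x61
k_4 = rotl(K, (3*4+7) mod 8) = rotl(K, 3) = 0x0B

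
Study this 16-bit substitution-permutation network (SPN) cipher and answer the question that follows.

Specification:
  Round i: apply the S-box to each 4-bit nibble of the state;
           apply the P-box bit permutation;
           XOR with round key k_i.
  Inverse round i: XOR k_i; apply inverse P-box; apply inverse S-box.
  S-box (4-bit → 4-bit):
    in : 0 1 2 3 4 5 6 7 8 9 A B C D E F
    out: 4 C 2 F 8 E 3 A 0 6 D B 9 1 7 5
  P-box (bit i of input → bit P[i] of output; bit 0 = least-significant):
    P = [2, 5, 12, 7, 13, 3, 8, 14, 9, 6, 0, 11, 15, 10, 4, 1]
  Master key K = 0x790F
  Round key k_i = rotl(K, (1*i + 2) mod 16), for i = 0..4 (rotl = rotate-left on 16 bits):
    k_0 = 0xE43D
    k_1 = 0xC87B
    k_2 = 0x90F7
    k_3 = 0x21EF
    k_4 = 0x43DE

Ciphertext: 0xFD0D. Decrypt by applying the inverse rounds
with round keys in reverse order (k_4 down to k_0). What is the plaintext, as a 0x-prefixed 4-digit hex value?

s_0 = ciphertext = 0xFD0D
s_1 = InvRound(s_0, k_4) = 0x33D1
s_2 = InvRound(s_1, k_3) = 0x1D2E
s_3 = InvRound(s_2, k_2) = 0xE594
s_4 = InvRound(s_3, k_1) = 0x75EB
s_5 = InvRound(s_4, k_0) = 0xA20A

0xA20A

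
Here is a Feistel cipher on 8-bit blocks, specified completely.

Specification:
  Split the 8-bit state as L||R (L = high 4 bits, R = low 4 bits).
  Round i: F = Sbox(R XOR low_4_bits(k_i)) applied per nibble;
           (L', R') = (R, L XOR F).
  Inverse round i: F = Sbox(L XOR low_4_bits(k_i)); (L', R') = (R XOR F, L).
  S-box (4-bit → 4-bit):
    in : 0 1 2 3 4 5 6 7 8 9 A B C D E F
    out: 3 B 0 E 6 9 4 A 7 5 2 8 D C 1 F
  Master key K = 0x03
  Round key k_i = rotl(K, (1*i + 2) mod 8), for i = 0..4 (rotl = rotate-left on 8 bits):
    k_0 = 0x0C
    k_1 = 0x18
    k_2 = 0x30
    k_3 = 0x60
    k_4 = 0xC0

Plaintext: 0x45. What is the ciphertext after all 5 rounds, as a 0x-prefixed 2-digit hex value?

s_0 = plaintext = 0x45
s_1 = Round(s_0, k_0) = 0x51
s_2 = Round(s_1, k_1) = 0x10
s_3 = Round(s_2, k_2) = 0x02
s_4 = Round(s_3, k_3) = 0x20
s_5 = Round(s_4, k_4) = 0x01

0x01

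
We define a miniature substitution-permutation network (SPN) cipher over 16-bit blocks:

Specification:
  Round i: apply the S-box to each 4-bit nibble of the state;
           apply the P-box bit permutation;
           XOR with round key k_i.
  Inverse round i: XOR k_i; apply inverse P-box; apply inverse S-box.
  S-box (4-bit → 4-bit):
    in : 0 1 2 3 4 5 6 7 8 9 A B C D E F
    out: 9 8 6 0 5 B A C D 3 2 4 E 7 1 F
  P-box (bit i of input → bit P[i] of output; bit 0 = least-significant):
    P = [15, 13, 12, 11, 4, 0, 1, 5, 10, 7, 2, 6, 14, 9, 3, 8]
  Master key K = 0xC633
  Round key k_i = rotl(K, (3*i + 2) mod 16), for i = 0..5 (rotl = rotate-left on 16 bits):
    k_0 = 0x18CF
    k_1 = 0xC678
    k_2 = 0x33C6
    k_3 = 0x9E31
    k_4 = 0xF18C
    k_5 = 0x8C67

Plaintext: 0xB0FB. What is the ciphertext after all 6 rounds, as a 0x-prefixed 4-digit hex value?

s_0 = plaintext = 0xB0FB
s_1 = Round(s_0, k_0) = 0x0CB4
s_2 = Round(s_1, k_1) = 0x17BE
s_3 = Round(s_2, k_2) = 0xB280
s_4 = Round(s_3, k_3) = 0x168F
s_5 = Round(s_4, k_4) = 0x487E
s_6 = Round(s_5, k_5) = 0x4809

0x4809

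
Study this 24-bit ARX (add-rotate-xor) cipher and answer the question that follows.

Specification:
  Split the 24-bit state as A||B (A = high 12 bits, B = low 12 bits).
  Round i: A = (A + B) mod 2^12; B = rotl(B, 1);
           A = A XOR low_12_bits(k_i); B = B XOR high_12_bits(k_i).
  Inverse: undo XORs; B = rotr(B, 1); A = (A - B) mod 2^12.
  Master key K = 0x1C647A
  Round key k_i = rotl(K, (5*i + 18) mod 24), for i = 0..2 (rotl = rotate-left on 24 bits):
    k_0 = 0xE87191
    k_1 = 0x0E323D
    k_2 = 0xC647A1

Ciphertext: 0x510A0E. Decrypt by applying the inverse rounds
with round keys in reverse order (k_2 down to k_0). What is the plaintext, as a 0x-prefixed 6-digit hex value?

0x3117B6

s_0 = ciphertext = 0x510A0E
s_1 = InvRound(s_0, k_2) = 0xF7C335
s_2 = InvRound(s_1, k_1) = 0xB561EB
s_3 = InvRound(s_2, k_0) = 0x3117B6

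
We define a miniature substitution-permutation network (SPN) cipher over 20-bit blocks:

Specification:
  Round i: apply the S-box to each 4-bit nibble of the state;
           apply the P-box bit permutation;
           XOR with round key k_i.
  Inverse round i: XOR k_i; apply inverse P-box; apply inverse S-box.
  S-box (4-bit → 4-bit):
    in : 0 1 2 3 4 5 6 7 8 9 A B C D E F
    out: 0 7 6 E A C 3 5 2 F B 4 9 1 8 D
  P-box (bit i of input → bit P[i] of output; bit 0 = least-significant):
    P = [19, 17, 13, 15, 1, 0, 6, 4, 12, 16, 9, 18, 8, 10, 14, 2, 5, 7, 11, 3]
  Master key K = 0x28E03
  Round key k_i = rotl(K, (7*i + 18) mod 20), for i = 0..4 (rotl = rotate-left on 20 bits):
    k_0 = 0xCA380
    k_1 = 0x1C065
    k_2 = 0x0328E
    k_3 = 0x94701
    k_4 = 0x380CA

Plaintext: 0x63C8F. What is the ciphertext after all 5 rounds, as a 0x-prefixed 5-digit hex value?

s_0 = plaintext = 0x63C8F
s_1 = Round(s_0, k_0) = 0x05725
s_2 = Round(s_1, k_1) = 0x13220
s_3 = Round(s_2, k_2) = 0x17C6B
s_4 = Round(s_3, k_3) = 0xD3EA2
s_5 = Round(s_4, k_4) = 0x5E4FD

0x5E4FD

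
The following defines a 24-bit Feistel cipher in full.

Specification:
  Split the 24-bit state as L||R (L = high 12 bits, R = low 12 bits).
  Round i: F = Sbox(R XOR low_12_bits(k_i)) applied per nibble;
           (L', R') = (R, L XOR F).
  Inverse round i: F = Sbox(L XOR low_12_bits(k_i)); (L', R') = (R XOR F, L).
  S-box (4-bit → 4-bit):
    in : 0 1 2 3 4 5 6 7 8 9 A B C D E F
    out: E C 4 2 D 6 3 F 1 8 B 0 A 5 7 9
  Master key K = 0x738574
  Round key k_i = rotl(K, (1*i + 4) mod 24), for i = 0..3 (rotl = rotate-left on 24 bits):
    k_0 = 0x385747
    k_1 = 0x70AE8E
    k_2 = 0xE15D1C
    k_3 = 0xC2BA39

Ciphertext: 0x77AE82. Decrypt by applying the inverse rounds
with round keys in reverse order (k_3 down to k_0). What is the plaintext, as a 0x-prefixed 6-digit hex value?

0xBCE017

s_0 = ciphertext = 0x77AE82
s_1 = InvRound(s_0, k_3) = 0xB5077A
s_2 = InvRound(s_1, k_2) = 0x4A0B50
s_3 = InvRound(s_2, k_1) = 0x0174A0
s_4 = InvRound(s_3, k_0) = 0xBCE017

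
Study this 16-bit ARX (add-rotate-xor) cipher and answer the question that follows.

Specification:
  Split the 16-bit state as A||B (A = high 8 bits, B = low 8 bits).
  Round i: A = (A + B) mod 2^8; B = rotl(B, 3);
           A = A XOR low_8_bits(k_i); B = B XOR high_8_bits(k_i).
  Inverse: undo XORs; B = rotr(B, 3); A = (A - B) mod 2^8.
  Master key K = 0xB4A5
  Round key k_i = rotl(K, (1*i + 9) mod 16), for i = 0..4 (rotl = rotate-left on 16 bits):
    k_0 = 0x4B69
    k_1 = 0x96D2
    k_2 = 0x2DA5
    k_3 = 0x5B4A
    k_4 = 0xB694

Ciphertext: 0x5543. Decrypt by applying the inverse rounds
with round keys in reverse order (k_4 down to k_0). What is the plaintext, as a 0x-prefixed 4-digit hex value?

s_0 = ciphertext = 0x5543
s_1 = InvRound(s_0, k_4) = 0x03BE
s_2 = InvRound(s_1, k_3) = 0x8DBC
s_3 = InvRound(s_2, k_2) = 0xF632
s_4 = InvRound(s_3, k_1) = 0x9094
s_5 = InvRound(s_4, k_0) = 0xFEFB

0xFEFB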